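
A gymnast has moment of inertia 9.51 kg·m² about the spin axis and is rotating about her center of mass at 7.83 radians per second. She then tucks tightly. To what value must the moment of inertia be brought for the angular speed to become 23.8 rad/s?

I₂ ≈ 3.13 kg·m²

With no external torque about the axis, L is conserved: I₁ω₁ = I₂ω₂.
I₂ = I₁ω₁ / ω₂ = (9.51)(7.83) / (23.8) = 3.129 kg·m².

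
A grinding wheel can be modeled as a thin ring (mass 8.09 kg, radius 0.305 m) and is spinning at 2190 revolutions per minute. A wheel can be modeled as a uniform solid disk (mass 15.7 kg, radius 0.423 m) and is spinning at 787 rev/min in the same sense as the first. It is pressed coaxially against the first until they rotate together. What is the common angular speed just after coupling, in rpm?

No external torque acts about the common axis, so total angular momentum is conserved.
Moments of inertia: I_A = (8.09)(0.305)² = 0.7526 kg·m²; I_B = ½(15.7)(0.423)² = 1.405 kg·m².
Taking A's sense as positive: L = (0.7526)(2190) + (1.405)(787) = 2754 kg·m²·rpm.
Combined I = 0.7526 + 1.405 = 2.157 kg·m².
ω_f = L / I = 2754 / 2.157 = 1276 rpm.

|ω_f| ≈ 1280 rpm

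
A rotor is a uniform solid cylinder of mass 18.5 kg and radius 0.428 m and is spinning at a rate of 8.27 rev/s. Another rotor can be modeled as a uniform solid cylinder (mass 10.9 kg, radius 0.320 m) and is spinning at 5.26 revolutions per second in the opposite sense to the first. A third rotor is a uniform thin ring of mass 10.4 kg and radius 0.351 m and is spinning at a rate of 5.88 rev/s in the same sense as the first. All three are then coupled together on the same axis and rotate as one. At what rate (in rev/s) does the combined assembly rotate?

|ω_f| ≈ 5.27 rev/s

No external torque acts about the common axis, so total angular momentum is conserved.
Moments of inertia: I_A = ½(18.5)(0.428)² = 1.694 kg·m²; I_B = ½(10.9)(0.320)² = 0.5581 kg·m²; I_C = (10.4)(0.351)² = 1.281 kg·m².
Taking A's sense as positive: L = (1.694)(8.27) − (0.5581)(5.26) + (1.281)(5.88) = 18.61 kg·m²·rev/s.
Combined I = 1.694 + 0.5581 + 1.281 = 3.534 kg·m².
ω_f = L / I = 18.61 / 3.534 = 5.267 rev/s.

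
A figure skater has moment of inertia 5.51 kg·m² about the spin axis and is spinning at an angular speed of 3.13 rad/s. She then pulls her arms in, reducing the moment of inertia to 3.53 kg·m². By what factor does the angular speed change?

No external torque acts about the spin axis, so angular momentum is conserved.
ω₂/ω₁ = I₁/I₂ = 5.510 / 3.530 = 1.561.

ω₂/ω₁ ≈ 1.56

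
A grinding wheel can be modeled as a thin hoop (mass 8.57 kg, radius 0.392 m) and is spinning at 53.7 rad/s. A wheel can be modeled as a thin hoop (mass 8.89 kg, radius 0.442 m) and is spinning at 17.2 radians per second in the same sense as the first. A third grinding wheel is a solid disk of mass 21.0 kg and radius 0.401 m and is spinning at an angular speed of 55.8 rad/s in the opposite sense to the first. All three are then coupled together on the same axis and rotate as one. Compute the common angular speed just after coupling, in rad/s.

No external torque acts about the common axis, so total angular momentum is conserved.
Moments of inertia: I_A = (8.57)(0.392)² = 1.317 kg·m²; I_B = (8.89)(0.442)² = 1.737 kg·m²; I_C = ½(21.0)(0.401)² = 1.688 kg·m².
Taking A's sense as positive: L = (1.317)(53.7) + (1.737)(17.2) − (1.688)(55.8) = 6.377 kg·m²·rad/s.
Combined I = 1.317 + 1.737 + 1.688 = 4.742 kg·m².
ω_f = L / I = 6.377 / 4.742 = 1.345 rad/s.

|ω_f| ≈ 1.34 rad/s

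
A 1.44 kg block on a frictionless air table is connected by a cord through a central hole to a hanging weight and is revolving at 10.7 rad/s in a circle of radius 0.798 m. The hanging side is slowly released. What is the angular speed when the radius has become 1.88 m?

ω₂ ≈ 1.93 rad/s

The constraining force is radial, so m r² ω about the center is conserved.
ω₂ = ω₁ (r₁/r₂)² = (10.7)(0.798/1.88)² = 1.928 rad/s.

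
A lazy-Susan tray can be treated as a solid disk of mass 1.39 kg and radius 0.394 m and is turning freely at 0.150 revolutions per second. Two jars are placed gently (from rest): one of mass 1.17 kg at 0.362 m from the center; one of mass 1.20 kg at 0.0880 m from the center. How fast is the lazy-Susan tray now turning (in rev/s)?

ω_f ≈ 0.0598 rev/s

No external torque acts about the center; L_before = L_after.
I_p = ½(1.39)(0.394)² = 0.1079 kg·m².
Added inertia Σmr² = (1.17)(0.362)² + (1.20)(0.0880)² = 0.1626 kg·m²; I_f = 0.1079 + 0.1626 = 0.2705 kg·m².
ω_f = I_p ω_i / I_f = (0.1079)(0.150) / 0.2705 = 0.05983 rev/s.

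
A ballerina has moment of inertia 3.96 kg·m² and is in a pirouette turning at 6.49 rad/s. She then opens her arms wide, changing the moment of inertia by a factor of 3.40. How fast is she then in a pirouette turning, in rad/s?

ω₂ ≈ 1.91 rad/s

Angular momentum about the spin axis is conserved since the torque about it is zero.
I₂ = 3.40 × 3.96 = 13.46 kg·m².
ω₂ = I₁ω₁ / I₂ = (3.960)(6.49 rad/s) / (13.46) = 1.909 rad/s.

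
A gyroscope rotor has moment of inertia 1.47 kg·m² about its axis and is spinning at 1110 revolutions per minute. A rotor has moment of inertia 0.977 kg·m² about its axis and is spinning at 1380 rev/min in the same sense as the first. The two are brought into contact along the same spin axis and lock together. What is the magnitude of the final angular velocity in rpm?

|ω_f| ≈ 1220 rpm

The coupling torques are internal; angular momentum about the shared axis is conserved.
Taking A's sense as positive: L = (1.470)(1110) + (0.9770)(1380) = 2980 kg·m²·rpm.
Combined I = 1.470 + 0.9770 = 2.447 kg·m².
ω_f = L / I = 2980 / 2.447 = 1218 rpm.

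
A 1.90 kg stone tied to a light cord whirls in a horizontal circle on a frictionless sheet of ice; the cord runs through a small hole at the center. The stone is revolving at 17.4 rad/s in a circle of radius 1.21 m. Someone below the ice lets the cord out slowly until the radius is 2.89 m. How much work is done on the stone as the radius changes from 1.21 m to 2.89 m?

W ≈ -347 J

No torque about the axis ⇒ m r₁² ω₁ = m r₂² ω₂.
ω₂ = ω₁ (r₁/r₂)² = (17.4)(1.21/2.89)² = 3.050 rad/s.
W = ΔKE = ½m(v₂² − v₁²) = -347.3 J.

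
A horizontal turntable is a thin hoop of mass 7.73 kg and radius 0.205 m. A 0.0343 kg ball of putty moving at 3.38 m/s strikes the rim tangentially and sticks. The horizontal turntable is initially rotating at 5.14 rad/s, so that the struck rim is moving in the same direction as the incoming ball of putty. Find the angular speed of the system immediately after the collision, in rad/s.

About the axle the impulsive forces during the collision are internal, so angular momentum about that axis is conserved.
I_p = (7.73)(0.205)² = 0.3249 kg·m². Taking the sense of the ball of putty's angular momentum as positive, L_{ball} = m v R = (0.0343)(3.38)(0.205) = 0.02377 kg·m²/s.
L_i = +I_p ω_p + m v R = +(0.3249)(5.14) + 0.02377 = 1.694 kg·m²/s.
After sticking, I_f = I_p + m R² = 0.3249 + (0.0343)(0.205)² = 0.3263 kg·m².
ω_f = L_i / I_f = 1.694 / 0.3263 = 5.190 rad/s.

|ω_f| ≈ 5.19 rad/s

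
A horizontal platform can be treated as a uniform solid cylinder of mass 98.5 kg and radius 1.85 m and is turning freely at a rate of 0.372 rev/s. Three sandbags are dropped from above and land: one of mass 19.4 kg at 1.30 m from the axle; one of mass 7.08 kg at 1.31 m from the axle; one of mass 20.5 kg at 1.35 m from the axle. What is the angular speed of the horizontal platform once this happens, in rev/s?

No external torque acts about the axle; L_before = L_after.
I_p = ½(98.5)(1.85)² = 168.6 kg·m².
Added inertia Σmr² = (19.4)(1.30)² + (7.08)(1.31)² + (20.5)(1.35)² = 82.30 kg·m²; I_f = 168.6 + 82.30 = 250.9 kg·m².
ω_f = I_p ω_i / I_f = (168.6)(0.372) / 250.9 = 0.2500 rev/s.

ω_f ≈ 0.250 rev/s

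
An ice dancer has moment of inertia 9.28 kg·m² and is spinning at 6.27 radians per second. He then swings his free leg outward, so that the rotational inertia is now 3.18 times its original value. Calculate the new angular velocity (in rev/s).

Angular momentum about the spin axis is conserved since the torque about it is zero.
I₂ = 3.18 × 9.28 = 29.51 kg·m².
ω₂ = I₁ω₁ / I₂ = (9.280)(6.27 rad/s) / (29.51) = 1.972 rad/s = 0.3138 rev/s.

ω₂ ≈ 0.314 rev/s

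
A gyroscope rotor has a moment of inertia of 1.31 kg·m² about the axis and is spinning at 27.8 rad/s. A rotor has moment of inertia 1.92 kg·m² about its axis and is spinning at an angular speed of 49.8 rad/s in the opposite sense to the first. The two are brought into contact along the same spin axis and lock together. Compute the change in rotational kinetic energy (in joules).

No external torque acts about the common axis, so total angular momentum is conserved.
Taking A's sense as positive: L = (1.310)(27.8) − (1.920)(49.8) = -59.20 kg·m²·rad/s.
Combined I = 1.310 + 1.920 = 3.230 kg·m².
ω_f = L / I = -59.20 / 3.230 = -18.33 rad/s.
KE_i = ½ΣIω² = 2887 J; KE_f = ½(3.230)(18.33)² = 542.5 J.

ΔKE ≈ -2340 J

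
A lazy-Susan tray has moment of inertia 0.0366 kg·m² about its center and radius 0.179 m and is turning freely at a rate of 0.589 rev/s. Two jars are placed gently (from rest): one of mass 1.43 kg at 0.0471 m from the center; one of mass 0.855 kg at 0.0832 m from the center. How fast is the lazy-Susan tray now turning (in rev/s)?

No external torque acts about the center; L_before = L_after.
Added inertia Σmr² = (1.43)(0.0471)² + (0.855)(0.0832)² = 0.009091 kg·m²; I_f = 0.03660 + 0.009091 = 0.04569 kg·m².
ω_f = I_p ω_i / I_f = (0.03660)(0.589) / 0.04569 = 0.4718 rev/s.

ω_f ≈ 0.472 rev/s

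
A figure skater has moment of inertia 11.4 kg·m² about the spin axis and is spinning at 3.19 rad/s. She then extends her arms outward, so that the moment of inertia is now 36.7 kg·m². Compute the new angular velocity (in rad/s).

With no external torque about the axis, L is conserved: I₁ω₁ = I₂ω₂.
ω₂ = I₁ω₁ / I₂ = (11.40)(3.19 rad/s) / (36.70) = 0.9909 rad/s.

ω₂ ≈ 0.991 rad/s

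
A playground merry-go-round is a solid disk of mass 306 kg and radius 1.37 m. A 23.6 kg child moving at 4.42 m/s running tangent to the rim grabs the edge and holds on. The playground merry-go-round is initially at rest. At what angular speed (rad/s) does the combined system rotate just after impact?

|ω_f| ≈ 0.431 rad/s

About the axle the impulsive forces during the collision are internal, so angular momentum about that axis is conserved.
I_p = ½(306)(1.37)² = 287.2 kg·m². Taking the sense of the child's angular momentum as positive, L_{child} = m v R = (23.6)(4.42)(1.37) = 142.9 kg·m²/s.
L_i = 0 + 142.9 = 142.9 kg·m²/s.
After sticking, I_f = I_p + m R² = 287.2 + (23.6)(1.37)² = 331.5 kg·m².
ω_f = L_i / I_f = 142.9 / 331.5 = 0.4311 rad/s.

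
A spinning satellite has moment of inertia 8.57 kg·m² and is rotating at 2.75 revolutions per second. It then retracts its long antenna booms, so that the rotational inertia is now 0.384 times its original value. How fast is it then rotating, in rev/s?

ω₂ ≈ 7.16 rev/s

Angular momentum about the spin axis is conserved since the torque about it is zero.
I₂ = 0.384 × 8.57 = 3.291 kg·m².
ω₂ = I₁ω₁ / I₂ = (8.570)(2.75 rev/s) / (3.291) = 7.161 rev/s.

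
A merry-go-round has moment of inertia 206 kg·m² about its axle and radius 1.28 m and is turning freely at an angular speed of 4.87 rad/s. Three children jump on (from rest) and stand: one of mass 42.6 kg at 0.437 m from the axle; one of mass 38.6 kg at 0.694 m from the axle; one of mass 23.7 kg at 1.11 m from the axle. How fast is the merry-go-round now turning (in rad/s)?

No external torque acts about the axle; L_before = L_after.
Added inertia Σmr² = (42.6)(0.437)² + (38.6)(0.694)² + (23.7)(1.11)² = 55.93 kg·m²; I_f = 206.0 + 55.93 = 261.9 kg·m².
ω_f = I_p ω_i / I_f = (206.0)(4.87) / 261.9 = 3.830 rad/s.

ω_f ≈ 3.83 rad/s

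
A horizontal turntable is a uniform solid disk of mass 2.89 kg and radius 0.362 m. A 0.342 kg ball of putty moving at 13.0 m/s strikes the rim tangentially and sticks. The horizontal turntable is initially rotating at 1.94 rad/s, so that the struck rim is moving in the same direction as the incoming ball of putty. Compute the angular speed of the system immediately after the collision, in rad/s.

About the axle the impulsive forces during the collision are internal, so angular momentum about that axis is conserved.
I_p = ½(2.89)(0.362)² = 0.1894 kg·m². Taking the sense of the ball of putty's angular momentum as positive, L_{ball} = m v R = (0.342)(13.0)(0.362) = 1.609 kg·m²/s.
L_i = +I_p ω_p + m v R = +(0.1894)(1.94) + 1.609 = 1.977 kg·m²/s.
After sticking, I_f = I_p + m R² = 0.1894 + (0.342)(0.362)² = 0.2342 kg·m².
ω_f = L_i / I_f = 1.977 / 0.2342 = 8.442 rad/s.

|ω_f| ≈ 8.44 rad/s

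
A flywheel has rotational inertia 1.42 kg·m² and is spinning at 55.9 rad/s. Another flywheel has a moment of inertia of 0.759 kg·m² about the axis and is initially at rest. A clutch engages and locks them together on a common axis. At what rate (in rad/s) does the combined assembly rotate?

|ω_f| ≈ 36.4 rad/s

No external torque acts about the common axis, so total angular momentum is conserved.
Taking A's sense as positive: L = (1.420)(55.9) = 79.38 kg·m²·rad/s.
Combined I = 1.420 + 0.7590 = 2.179 kg·m².
ω_f = L / I = 79.38 / 2.179 = 36.43 rad/s.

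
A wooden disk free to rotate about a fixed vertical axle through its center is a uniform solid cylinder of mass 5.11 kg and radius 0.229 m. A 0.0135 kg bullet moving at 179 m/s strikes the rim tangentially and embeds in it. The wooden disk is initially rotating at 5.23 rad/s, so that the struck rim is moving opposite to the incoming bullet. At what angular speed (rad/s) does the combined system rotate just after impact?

About the axle the impulsive forces during the collision are internal, so angular momentum about that axis is conserved.
I_p = ½(5.11)(0.229)² = 0.1340 kg·m². Taking the sense of the bullet's angular momentum as positive, L_{bullet} = m v R = (0.0135)(179)(0.229) = 0.5534 kg·m²/s.
L_i = −I_p ω_p + m v R = −(0.1340)(5.23) + 0.5534 = -0.1474 kg·m²/s.
After sticking, I_f = I_p + m R² = 0.1340 + (0.0135)(0.229)² = 0.1347 kg·m².
ω_f = L_i / I_f = -0.1474 / 0.1347 = -1.094 rad/s.

|ω_f| ≈ 1.09 rad/s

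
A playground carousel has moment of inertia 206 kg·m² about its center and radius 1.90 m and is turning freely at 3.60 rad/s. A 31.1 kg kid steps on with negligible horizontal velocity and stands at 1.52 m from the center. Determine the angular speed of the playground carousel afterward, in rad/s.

ω_f ≈ 2.67 rad/s

No external torque acts about the center; L_before = L_after.
Added inertia Σmr² = (31.1)(1.52)² = 71.85 kg·m²; I_f = 206.0 + 71.85 = 277.9 kg·m².
ω_f = I_p ω_i / I_f = (206.0)(3.60) / 277.9 = 2.669 rad/s.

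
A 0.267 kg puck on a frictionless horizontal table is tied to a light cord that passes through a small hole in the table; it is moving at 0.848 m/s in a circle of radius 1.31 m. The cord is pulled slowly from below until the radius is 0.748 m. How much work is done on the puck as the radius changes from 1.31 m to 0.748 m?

W ≈ 0.198 J

The only horizontal force on the mass is along the cord (radial), so it exerts no torque about the hole and angular momentum m v r is conserved.
v₂ = v₁ r₁ / r₂ = (0.848)(1.31) / (0.748) = 1.485 m/s.
W = ΔKE = ½m(v₂² − v₁²) = 0.1985 J.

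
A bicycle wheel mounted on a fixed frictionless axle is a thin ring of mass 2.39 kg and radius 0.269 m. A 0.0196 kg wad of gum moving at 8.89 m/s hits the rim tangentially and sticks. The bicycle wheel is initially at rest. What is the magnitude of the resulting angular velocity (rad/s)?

About the axle the impulsive forces during the collision are internal, so angular momentum about that axis is conserved.
I_p = (2.39)(0.269)² = 0.1729 kg·m². Taking the sense of the wad of gum's angular momentum as positive, L_{wad} = m v R = (0.0196)(8.89)(0.269) = 0.04687 kg·m²/s.
L_i = 0 + 0.04687 = 0.04687 kg·m²/s.
After sticking, I_f = I_p + m R² = 0.1729 + (0.0196)(0.269)² = 0.1744 kg·m².
ω_f = L_i / I_f = 0.04687 / 0.1744 = 0.2688 rad/s.

|ω_f| ≈ 0.269 rad/s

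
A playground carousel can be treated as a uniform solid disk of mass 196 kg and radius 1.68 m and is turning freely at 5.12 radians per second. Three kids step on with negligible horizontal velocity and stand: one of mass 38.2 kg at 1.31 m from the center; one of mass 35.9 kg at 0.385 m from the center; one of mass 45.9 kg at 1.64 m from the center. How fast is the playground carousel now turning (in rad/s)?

ω_f ≈ 3.01 rad/s

The added mass arrives with no angular momentum about the center, and any external torque about the center is negligible, so the system's angular momentum is conserved.
I_p = ½(196)(1.68)² = 276.6 kg·m².
Added inertia Σmr² = (38.2)(1.31)² + (35.9)(0.385)² + (45.9)(1.64)² = 194.3 kg·m²; I_f = 276.6 + 194.3 = 470.9 kg·m².
ω_f = I_p ω_i / I_f = (276.6)(5.12) / 470.9 = 3.007 rad/s.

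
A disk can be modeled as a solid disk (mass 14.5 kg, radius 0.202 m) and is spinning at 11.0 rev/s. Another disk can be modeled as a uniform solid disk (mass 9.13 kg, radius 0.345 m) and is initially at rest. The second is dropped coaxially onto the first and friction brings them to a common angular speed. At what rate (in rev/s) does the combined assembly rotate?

|ω_f| ≈ 3.88 rev/s

No external torque acts about the common axis, so total angular momentum is conserved.
Moments of inertia: I_A = ½(14.5)(0.202)² = 0.2958 kg·m²; I_B = ½(9.13)(0.345)² = 0.5433 kg·m².
Taking A's sense as positive: L = (0.2958)(11.0) = 3.254 kg·m²·rev/s.
Combined I = 0.2958 + 0.5433 = 0.8392 kg·m².
ω_f = L / I = 3.254 / 0.8392 = 3.878 rev/s.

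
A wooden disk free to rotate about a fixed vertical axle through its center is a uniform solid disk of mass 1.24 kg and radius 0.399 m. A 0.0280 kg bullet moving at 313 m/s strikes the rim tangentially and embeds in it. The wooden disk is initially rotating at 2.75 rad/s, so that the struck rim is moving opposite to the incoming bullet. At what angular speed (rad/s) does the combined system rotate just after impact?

The axle reaction passes through the axle and exerts no torque about it; angular momentum about the axle is conserved through the impact.
I_p = ½(1.24)(0.399)² = 0.09870 kg·m². Taking the sense of the bullet's angular momentum as positive, L_{bullet} = m v R = (0.0280)(313)(0.399) = 3.497 kg·m²/s.
L_i = −I_p ω_p + m v R = −(0.09870)(2.75) + 3.497 = 3.225 kg·m²/s.
After sticking, I_f = I_p + m R² = 0.09870 + (0.0280)(0.399)² = 0.1032 kg·m².
ω_f = L_i / I_f = 3.225 / 0.1032 = 31.27 rad/s.

|ω_f| ≈ 31.3 rad/s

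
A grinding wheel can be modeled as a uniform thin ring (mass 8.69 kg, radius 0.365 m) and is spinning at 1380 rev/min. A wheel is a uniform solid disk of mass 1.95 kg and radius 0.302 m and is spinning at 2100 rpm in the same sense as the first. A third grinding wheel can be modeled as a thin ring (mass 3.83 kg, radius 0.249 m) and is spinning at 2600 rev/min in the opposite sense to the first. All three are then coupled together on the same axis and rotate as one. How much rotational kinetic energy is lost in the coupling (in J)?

ΔKE lost ≈ 18000 J

No external torque acts about the common axis, so total angular momentum is conserved.
Moments of inertia: I_A = (8.69)(0.365)² = 1.158 kg·m²; I_B = ½(1.95)(0.302)² = 0.08892 kg·m²; I_C = (3.83)(0.249)² = 0.2375 kg·m².
Taking A's sense as positive: L = (1.158)(1380) + (0.08892)(2100) − (0.2375)(2600) = 1167 kg·m²·rpm.
Combined I = 1.158 + 0.08892 + 0.2375 = 1.484 kg·m².
ω_f = L / I = 1167 / 1.484 = 786.3 rpm.
KE_i = ½ΣIω² = 23040 J; KE_f = ½(1.484)(82.34)² = 5032 J.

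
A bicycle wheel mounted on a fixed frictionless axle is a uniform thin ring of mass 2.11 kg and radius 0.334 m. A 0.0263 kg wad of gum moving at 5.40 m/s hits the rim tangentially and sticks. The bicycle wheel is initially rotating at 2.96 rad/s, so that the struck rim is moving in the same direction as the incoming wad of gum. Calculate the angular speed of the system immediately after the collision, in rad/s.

|ω_f| ≈ 3.12 rad/s

About the axle the impulsive forces during the collision are internal, so angular momentum about that axis is conserved.
I_p = (2.11)(0.334)² = 0.2354 kg·m². Taking the sense of the wad of gum's angular momentum as positive, L_{wad} = m v R = (0.0263)(5.40)(0.334) = 0.04743 kg·m²/s.
L_i = +I_p ω_p + m v R = +(0.2354)(2.96) + 0.04743 = 0.7442 kg·m²/s.
After sticking, I_f = I_p + m R² = 0.2354 + (0.0263)(0.334)² = 0.2383 kg·m².
ω_f = L_i / I_f = 0.7442 / 0.2383 = 3.123 rad/s.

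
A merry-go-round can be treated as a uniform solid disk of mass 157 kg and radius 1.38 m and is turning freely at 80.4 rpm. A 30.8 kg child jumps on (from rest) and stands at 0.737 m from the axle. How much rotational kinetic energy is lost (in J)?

The added mass arrives with no angular momentum about the axle, and any external torque about the axle is negligible, so the system's angular momentum is conserved.
I_p = ½(157)(1.38)² = 149.5 kg·m².
Added inertia Σmr² = (30.8)(0.737)² = 16.73 kg·m²; I_f = 149.5 + 16.73 = 166.2 kg·m².
ω_f = I_p ω_i / I_f = (149.5)(80.4) / 166.2 = 72.31 rpm.
KE_i = ½(149.5)(8.419 rad/s)² = 5299 J; KE_f = ½(166.2)(7.572)² = 4765 J.

energy lost ≈ 533 J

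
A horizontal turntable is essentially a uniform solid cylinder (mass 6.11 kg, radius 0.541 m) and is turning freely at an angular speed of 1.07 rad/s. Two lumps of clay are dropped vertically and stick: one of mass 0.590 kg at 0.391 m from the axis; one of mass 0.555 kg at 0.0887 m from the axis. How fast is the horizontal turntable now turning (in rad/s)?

The added mass arrives with no angular momentum about the axis, and any external torque about the axis is negligible, so the system's angular momentum is conserved.
I_p = ½(6.11)(0.541)² = 0.8941 kg·m².
Added inertia Σmr² = (0.590)(0.391)² + (0.555)(0.0887)² = 0.09457 kg·m²; I_f = 0.8941 + 0.09457 = 0.9887 kg·m².
ω_f = I_p ω_i / I_f = (0.8941)(1.07) / 0.9887 = 0.9677 rad/s.

ω_f ≈ 0.968 rad/s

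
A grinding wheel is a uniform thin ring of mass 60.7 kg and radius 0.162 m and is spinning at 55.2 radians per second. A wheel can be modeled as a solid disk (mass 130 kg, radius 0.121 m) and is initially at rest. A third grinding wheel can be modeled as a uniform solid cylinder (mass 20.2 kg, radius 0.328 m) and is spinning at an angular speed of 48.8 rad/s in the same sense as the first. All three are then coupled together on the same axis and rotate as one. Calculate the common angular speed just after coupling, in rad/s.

|ω_f| ≈ 38.8 rad/s

No external torque acts about the common axis, so total angular momentum is conserved.
Moments of inertia: I_A = (60.7)(0.162)² = 1.593 kg·m²; I_B = ½(130)(0.121)² = 0.9517 kg·m²; I_C = ½(20.2)(0.328)² = 1.087 kg·m².
Taking A's sense as positive: L = (1.593)(55.2) + (1.087)(48.8) = 141.0 kg·m²·rad/s.
Combined I = 1.593 + 0.9517 + 1.087 = 3.631 kg·m².
ω_f = L / I = 141.0 / 3.631 = 38.82 rad/s.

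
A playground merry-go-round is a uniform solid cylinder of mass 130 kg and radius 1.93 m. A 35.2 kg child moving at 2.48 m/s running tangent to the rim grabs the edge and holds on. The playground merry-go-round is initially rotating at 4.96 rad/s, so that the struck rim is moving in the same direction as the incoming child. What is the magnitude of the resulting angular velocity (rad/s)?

|ω_f| ≈ 3.67 rad/s

The axle reaction passes through the axle and exerts no torque about it; angular momentum about the axle is conserved through the impact.
I_p = ½(130)(1.93)² = 242.1 kg·m². Taking the sense of the child's angular momentum as positive, L_{child} = m v R = (35.2)(2.48)(1.93) = 168.5 kg·m²/s.
L_i = +I_p ω_p + m v R = +(242.1)(4.96) + 168.5 = 1369 kg·m²/s.
After sticking, I_f = I_p + m R² = 242.1 + (35.2)(1.93)² = 373.2 kg·m².
ω_f = L_i / I_f = 1369 / 373.2 = 3.669 rad/s.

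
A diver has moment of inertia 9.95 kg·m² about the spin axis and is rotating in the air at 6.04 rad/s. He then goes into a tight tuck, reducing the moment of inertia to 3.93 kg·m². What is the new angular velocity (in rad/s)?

Angular momentum about the spin axis is conserved since the torque about it is zero.
ω₂ = I₁ω₁ / I₂ = (9.950)(6.04 rad/s) / (3.930) = 15.29 rad/s.

ω₂ ≈ 15.3 rad/s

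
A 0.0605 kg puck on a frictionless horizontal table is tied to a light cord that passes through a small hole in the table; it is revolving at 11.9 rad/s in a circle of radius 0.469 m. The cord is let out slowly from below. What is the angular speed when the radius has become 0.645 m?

ω₂ ≈ 6.29 rad/s

No torque about the axis ⇒ m r₁² ω₁ = m r₂² ω₂.
ω₂ = ω₁ (r₁/r₂)² = (11.9)(0.469/0.645)² = 6.292 rad/s.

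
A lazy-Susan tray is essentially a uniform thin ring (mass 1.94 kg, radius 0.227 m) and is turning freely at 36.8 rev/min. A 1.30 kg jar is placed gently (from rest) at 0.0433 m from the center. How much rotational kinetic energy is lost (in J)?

No external torque acts about the center; L_before = L_after.
I_p = (1.94)(0.227)² = 0.09997 kg·m².
Added inertia Σmr² = (1.30)(0.0433)² = 0.002437 kg·m²; I_f = 0.09997 + 0.002437 = 0.1024 kg·m².
ω_f = I_p ω_i / I_f = (0.09997)(36.8) / 0.1024 = 35.92 rpm.
KE_i = ½(0.09997)(3.854 rad/s)² = 0.7423 J; KE_f = ½(0.1024)(3.762)² = 0.7246 J.

energy lost ≈ 0.0177 J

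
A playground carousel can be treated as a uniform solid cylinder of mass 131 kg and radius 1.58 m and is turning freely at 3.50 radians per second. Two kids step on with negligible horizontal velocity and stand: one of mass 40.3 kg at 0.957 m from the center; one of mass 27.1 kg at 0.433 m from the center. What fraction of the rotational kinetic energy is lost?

fraction ≈ 0.204

No external torque acts about the center; L_before = L_after.
I_p = ½(131)(1.58)² = 163.5 kg·m².
Added inertia Σmr² = (40.3)(0.957)² + (27.1)(0.433)² = 41.99 kg·m²; I_f = 163.5 + 41.99 = 205.5 kg·m².
ω_f = I_p ω_i / I_f = (163.5)(3.50) / 205.5 = 2.785 rad/s.
KE_i = ½(163.5)(3.500 rad/s)² = 1002 J; KE_f = ½(205.5)(2.785)² = 796.9 J.
Fraction lost = 0.2043.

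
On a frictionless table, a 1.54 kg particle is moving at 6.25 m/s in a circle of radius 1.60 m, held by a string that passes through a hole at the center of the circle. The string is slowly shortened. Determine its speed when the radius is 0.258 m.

The only horizontal force on the mass is along the cord (radial), so it exerts no torque about the hole and angular momentum m v r is conserved.
v₂ = v₁ r₁ / r₂ = (6.25)(1.60) / (0.258) = 38.76 m/s.

v₂ ≈ 38.8 m/s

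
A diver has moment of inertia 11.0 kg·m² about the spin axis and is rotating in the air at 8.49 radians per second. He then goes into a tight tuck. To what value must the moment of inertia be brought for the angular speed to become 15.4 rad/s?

I₂ ≈ 6.06 kg·m²

Angular momentum about the spin axis is conserved since the torque about it is zero.
I₂ = I₁ω₁ / ω₂ = (11.0)(8.49) / (15.4) = 6.064 kg·m².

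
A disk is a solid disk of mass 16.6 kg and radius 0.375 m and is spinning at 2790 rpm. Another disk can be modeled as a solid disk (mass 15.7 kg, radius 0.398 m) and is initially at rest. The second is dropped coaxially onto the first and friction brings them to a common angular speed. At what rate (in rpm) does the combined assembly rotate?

|ω_f| ≈ 1350 rpm

No external torque acts about the common axis, so total angular momentum is conserved.
Moments of inertia: I_A = ½(16.6)(0.375)² = 1.167 kg·m²; I_B = ½(15.7)(0.398)² = 1.243 kg·m².
Taking A's sense as positive: L = (1.167)(2790) = 3256 kg·m²·rpm.
Combined I = 1.167 + 1.243 = 2.411 kg·m².
ω_f = L / I = 3256 / 2.411 = 1351 rpm.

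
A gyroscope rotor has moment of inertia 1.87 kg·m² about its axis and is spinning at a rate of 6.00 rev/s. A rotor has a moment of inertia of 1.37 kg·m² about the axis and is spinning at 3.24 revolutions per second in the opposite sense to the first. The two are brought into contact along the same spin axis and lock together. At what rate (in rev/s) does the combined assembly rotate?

|ω_f| ≈ 2.09 rev/s

The coupling torques are internal; angular momentum about the shared axis is conserved.
Taking A's sense as positive: L = (1.870)(6.00) − (1.370)(3.24) = 6.781 kg·m²·rev/s.
Combined I = 1.870 + 1.370 = 3.240 kg·m².
ω_f = L / I = 6.781 / 3.240 = 2.093 rev/s.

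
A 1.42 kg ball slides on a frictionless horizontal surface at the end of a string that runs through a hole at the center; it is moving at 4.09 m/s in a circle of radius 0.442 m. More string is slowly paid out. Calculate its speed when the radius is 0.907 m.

v₂ ≈ 1.99 m/s

Central (radial) force ⇒ zero torque about the center ⇒ m v r is constant.
v₂ = v₁ r₁ / r₂ = (4.09)(0.442) / (0.907) = 1.993 m/s.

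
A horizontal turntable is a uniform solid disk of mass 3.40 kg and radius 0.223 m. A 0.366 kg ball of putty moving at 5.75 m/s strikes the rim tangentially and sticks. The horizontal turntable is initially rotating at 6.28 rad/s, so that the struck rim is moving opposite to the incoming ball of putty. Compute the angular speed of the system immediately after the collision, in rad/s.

About the axle the impulsive forces during the collision are internal, so angular momentum about that axis is conserved.
I_p = ½(3.40)(0.223)² = 0.08454 kg·m². Taking the sense of the ball of putty's angular momentum as positive, L_{ball} = m v R = (0.366)(5.75)(0.223) = 0.4693 kg·m²/s.
L_i = −I_p ω_p + m v R = −(0.08454)(6.28) + 0.4693 = -0.06160 kg·m²/s.
After sticking, I_f = I_p + m R² = 0.08454 + (0.366)(0.223)² = 0.1027 kg·m².
ω_f = L_i / I_f = -0.06160 / 0.1027 = -0.5996 rad/s.

|ω_f| ≈ 0.600 rad/s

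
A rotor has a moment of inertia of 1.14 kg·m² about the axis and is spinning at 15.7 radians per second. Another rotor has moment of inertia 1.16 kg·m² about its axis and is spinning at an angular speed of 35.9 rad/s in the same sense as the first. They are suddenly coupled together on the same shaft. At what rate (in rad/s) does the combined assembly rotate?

No external torque acts about the common axis, so total angular momentum is conserved.
Taking A's sense as positive: L = (1.140)(15.7) + (1.160)(35.9) = 59.54 kg·m²·rad/s.
Combined I = 1.140 + 1.160 = 2.300 kg·m².
ω_f = L / I = 59.54 / 2.300 = 25.89 rad/s.

|ω_f| ≈ 25.9 rad/s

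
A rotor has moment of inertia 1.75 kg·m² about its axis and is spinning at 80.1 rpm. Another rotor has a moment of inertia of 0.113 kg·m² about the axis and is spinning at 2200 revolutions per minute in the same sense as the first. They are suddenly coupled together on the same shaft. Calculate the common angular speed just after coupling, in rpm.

|ω_f| ≈ 209 rpm

No external torque acts about the common axis, so total angular momentum is conserved.
Taking A's sense as positive: L = (1.750)(80.1) + (0.1130)(2200) = 388.8 kg·m²·rpm.
Combined I = 1.750 + 0.1130 = 1.863 kg·m².
ω_f = L / I = 388.8 / 1.863 = 208.7 rpm.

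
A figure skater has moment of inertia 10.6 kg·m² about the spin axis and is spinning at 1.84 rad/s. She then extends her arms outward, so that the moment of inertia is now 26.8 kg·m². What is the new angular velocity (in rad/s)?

ω₂ ≈ 0.728 rad/s

With no external torque about the axis, L is conserved: I₁ω₁ = I₂ω₂.
ω₂ = I₁ω₁ / I₂ = (10.60)(1.84 rad/s) / (26.80) = 0.7278 rad/s.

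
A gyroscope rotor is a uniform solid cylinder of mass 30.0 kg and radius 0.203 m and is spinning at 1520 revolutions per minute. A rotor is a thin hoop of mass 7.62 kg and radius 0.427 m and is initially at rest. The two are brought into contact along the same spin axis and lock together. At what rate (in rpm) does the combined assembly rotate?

|ω_f| ≈ 468 rpm

No external torque acts about the common axis, so total angular momentum is conserved.
Moments of inertia: I_A = ½(30.0)(0.203)² = 0.6181 kg·m²; I_B = (7.62)(0.427)² = 1.389 kg·m².
Taking A's sense as positive: L = (0.6181)(1520) = 939.6 kg·m²·rpm.
Combined I = 0.6181 + 1.389 = 2.007 kg·m².
ω_f = L / I = 939.6 / 2.007 = 468.0 rpm.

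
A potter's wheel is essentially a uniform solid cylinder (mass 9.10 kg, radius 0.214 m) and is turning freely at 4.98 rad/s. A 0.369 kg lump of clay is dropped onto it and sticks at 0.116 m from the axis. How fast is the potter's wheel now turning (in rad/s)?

No external torque acts about the axis; L_before = L_after.
I_p = ½(9.10)(0.214)² = 0.2084 kg·m².
Added inertia Σmr² = (0.369)(0.116)² = 0.004965 kg·m²; I_f = 0.2084 + 0.004965 = 0.2133 kg·m².
ω_f = I_p ω_i / I_f = (0.2084)(4.98) / 0.2133 = 4.864 rad/s.

ω_f ≈ 4.86 rad/s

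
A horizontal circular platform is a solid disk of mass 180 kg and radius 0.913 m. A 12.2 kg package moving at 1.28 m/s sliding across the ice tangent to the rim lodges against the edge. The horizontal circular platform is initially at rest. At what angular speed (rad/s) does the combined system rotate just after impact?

About the central axle the impulsive forces during the collision are internal, so angular momentum about that axis is conserved.
I_p = ½(180)(0.913)² = 75.02 kg·m². Taking the sense of the package's angular momentum as positive, L_{package} = m v R = (12.2)(1.28)(0.913) = 14.26 kg·m²/s.
L_i = 0 + 14.26 = 14.26 kg·m²/s.
After sticking, I_f = I_p + m R² = 75.02 + (12.2)(0.913)² = 85.19 kg·m².
ω_f = L_i / I_f = 14.26 / 85.19 = 0.1674 rad/s.

|ω_f| ≈ 0.167 rad/s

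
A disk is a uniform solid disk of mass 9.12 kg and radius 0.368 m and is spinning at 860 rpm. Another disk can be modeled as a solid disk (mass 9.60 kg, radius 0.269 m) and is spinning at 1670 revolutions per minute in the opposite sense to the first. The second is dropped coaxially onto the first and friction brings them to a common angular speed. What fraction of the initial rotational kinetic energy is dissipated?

fraction ≈ 0.998

No external torque acts about the common axis, so total angular momentum is conserved.
Moments of inertia: I_A = ½(9.12)(0.368)² = 0.6175 kg·m²; I_B = ½(9.60)(0.269)² = 0.3473 kg·m².
Taking A's sense as positive: L = (0.6175)(860) − (0.3473)(1670) = -48.97 kg·m²·rpm.
Combined I = 0.6175 + 0.3473 = 0.9649 kg·m².
ω_f = L / I = -48.97 / 0.9649 = -50.75 rpm.
KE_i = ½ΣIω² = 7816 J; KE_f = ½(0.9649)(5.315)² = 13.63 J.
Fraction dissipated = (KE_i − KE_f)/KE_i = 0.9983.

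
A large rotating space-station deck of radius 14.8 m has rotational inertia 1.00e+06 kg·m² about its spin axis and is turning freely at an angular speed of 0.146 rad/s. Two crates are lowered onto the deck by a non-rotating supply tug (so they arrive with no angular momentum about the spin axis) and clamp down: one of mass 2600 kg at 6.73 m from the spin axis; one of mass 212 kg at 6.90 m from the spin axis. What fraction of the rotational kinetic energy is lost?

fraction ≈ 0.113

No external torque acts about the spin axis; L_before = L_after.
Added inertia Σmr² = (2600)(6.73)² + (212)(6.90)² = 1.279e+05 kg·m²; I_f = 1.000e+06 + 1.279e+05 = 1.128e+06 kg·m².
ω_f = I_p ω_i / I_f = (1.000e+06)(0.146) / 1.128e+06 = 0.1294 rad/s.
KE_i = ½(1.000e+06)(0.1460 rad/s)² = 10660 J; KE_f = ½(1.128e+06)(0.1294)² = 9450 J.
Fraction lost = 0.1134.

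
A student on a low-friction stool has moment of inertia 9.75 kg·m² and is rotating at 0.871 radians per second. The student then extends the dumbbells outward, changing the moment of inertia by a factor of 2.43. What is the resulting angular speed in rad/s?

No external torque acts about the spin axis, so angular momentum is conserved.
I₂ = 2.43 × 9.75 = 23.69 kg·m².
ω₂ = I₁ω₁ / I₂ = (9.750)(0.871 rad/s) / (23.69) = 0.3584 rad/s.

ω₂ ≈ 0.358 rad/s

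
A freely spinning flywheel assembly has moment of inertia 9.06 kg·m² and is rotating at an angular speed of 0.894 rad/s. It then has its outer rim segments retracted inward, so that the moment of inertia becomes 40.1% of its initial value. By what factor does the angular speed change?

ω₂/ω₁ ≈ 2.49

No external torque acts about the spin axis, so angular momentum is conserved.
I₂ = 0.401 × 9.06 = 3.633 kg·m².
ω₂/ω₁ = I₁/I₂ = 9.060 / 3.633 = 2.494.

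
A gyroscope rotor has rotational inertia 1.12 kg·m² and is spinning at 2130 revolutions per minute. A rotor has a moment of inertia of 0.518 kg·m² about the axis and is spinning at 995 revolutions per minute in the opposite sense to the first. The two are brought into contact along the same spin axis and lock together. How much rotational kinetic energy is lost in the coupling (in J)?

ΔKE lost ≈ 19000 J

No external torque acts about the common axis, so total angular momentum is conserved.
Taking A's sense as positive: L = (1.120)(2130) − (0.5180)(995) = 1870 kg·m²·rpm.
Combined I = 1.120 + 0.5180 = 1.638 kg·m².
ω_f = L / I = 1870 / 1.638 = 1142 rpm.
KE_i = ½ΣIω² = 30670 J; KE_f = ½(1.638)(119.6)² = 11710 J.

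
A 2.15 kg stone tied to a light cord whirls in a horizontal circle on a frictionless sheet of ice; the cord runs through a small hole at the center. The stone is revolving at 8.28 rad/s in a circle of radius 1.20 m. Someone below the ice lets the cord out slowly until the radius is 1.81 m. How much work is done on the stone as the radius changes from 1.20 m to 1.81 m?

The constraining force is radial, so m r² ω about the center is conserved.
ω₂ = ω₁ (r₁/r₂)² = (8.28)(1.20/1.81)² = 3.639 rad/s.
W = ΔKE = ½m(v₂² − v₁²) = -59.48 J.

W ≈ -59.5 J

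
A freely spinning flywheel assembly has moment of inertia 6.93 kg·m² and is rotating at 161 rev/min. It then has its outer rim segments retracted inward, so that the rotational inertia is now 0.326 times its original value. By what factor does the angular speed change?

With no external torque about the axis, L is conserved: I₁ω₁ = I₂ω₂.
I₂ = 0.326 × 6.93 = 2.259 kg·m².
ω₂/ω₁ = I₁/I₂ = 6.930 / 2.259 = 3.067.

ω₂/ω₁ ≈ 3.07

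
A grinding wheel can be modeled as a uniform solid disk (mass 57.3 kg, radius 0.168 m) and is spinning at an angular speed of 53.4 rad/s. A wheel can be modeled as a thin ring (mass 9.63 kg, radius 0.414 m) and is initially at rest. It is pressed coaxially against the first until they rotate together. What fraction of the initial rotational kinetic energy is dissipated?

The coupling torques are internal; angular momentum about the shared axis is conserved.
Moments of inertia: I_A = ½(57.3)(0.168)² = 0.8086 kg·m²; I_B = (9.63)(0.414)² = 1.651 kg·m².
Taking A's sense as positive: L = (0.8086)(53.4) = 43.18 kg·m²·rad/s.
Combined I = 0.8086 + 1.651 = 2.459 kg·m².
ω_f = L / I = 43.18 / 2.459 = 17.56 rad/s.
KE_i = ½ΣIω² = 1153 J; KE_f = ½(2.459)(17.56)² = 379.1 J.
Fraction dissipated = (KE_i − KE_f)/KE_i = 0.6712.

fraction ≈ 0.671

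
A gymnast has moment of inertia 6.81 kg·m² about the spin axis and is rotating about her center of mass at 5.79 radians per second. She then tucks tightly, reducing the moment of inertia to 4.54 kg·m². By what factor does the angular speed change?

No external torque acts about the spin axis, so angular momentum is conserved.
ω₂/ω₁ = I₁/I₂ = 6.810 / 4.540 = 1.500.

ω₂/ω₁ ≈ 1.50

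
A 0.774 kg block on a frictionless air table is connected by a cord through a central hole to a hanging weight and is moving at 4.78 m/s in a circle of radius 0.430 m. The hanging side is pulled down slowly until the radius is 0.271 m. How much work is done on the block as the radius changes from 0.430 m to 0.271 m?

Central (radial) force ⇒ zero torque about the center ⇒ m v r is constant.
v₂ = v₁ r₁ / r₂ = (4.78)(0.430) / (0.271) = 7.585 m/s.
W = ΔKE = ½m(v₂² − v₁²) = 13.42 J.

W ≈ 13.4 J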